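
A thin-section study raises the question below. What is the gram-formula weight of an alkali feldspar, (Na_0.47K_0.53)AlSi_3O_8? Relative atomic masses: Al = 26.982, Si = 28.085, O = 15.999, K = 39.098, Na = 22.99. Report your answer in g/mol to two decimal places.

270.76 g/mol

Na: 0.47 × 22.99 = 10.8053
K: 0.53 × 39.098 = 20.7219
Al: 1 × 26.982 = 26.9820
Si: 3 × 28.085 = 84.2550
O: 8 × 15.999 = 127.9920
Summing the contributions gives the formula mass.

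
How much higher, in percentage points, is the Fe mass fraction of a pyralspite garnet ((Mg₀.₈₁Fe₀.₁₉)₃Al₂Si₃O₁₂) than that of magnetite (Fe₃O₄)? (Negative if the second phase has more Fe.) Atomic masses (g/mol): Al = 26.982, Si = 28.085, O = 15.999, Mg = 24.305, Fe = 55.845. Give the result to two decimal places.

-64.80 percentage points

Fe in (Mg₀.₈₁Fe₀.₁₉)₃Al₂Si₃O₁₂: molar mass 421.100 g/mol; 0.57×55.845 = 31.832 g → 7.56 wt%.
Fe in Fe₃O₄: molar mass 231.531 g/mol; 3×55.845 = 167.535 g → 72.36 wt%.
Difference = 7.56 − 72.36 = -64.80 percentage points.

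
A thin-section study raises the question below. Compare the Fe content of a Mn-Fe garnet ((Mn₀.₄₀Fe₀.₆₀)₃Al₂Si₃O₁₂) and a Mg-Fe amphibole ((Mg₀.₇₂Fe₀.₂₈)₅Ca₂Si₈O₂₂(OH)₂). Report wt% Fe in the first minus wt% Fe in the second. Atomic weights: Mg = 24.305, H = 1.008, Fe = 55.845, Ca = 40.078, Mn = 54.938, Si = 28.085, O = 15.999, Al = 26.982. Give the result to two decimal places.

First mineral: 100.521 g Fe in 496.654 g formula = 20.24 wt% Fe.
Second mineral: 78.183 g Fe in 856.509 g formula = 9.13 wt% Fe.
20.24% − 9.13% gives a difference of 11.11 percentage points.

11.11 percentage points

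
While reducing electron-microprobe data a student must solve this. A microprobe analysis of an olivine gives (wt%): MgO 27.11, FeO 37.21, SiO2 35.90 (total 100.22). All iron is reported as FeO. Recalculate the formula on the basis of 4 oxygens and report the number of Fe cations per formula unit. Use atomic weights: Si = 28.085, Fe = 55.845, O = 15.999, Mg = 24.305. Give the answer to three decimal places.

0.868 Fe apfu

MgO (M=40.304): mol = 0.67264; Mg = 0.67264, O = 0.67264.
FeO (M=71.844): mol = 0.51793; Fe = 0.51793, O = 0.51793.
SiO2 (M=60.083): mol = 0.59751; Si = 0.59751, O = 1.19502.
ΣO = 2.38559; factor = 4/ΣO = 1.67673.
Fe apfu = 0.51793 × 1.67673 = 0.868.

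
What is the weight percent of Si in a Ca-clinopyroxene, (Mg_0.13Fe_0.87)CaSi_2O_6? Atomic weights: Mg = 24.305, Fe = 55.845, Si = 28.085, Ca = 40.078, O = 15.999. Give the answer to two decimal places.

Formula mass = 0.13·24.305 + 0.87·55.845 + 1·40.078 + 2·28.085 + 6·15.999 = 243.987 g/mol, of which 56.170 g is Si.
So Si makes up 56.170/243.987 = 0.2302 of the mass, i.e. 23.02%.

23.02 weight percent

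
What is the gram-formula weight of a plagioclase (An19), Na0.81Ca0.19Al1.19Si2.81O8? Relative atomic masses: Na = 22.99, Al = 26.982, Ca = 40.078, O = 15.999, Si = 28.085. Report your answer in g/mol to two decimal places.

265.26 g/mol

The formula mass is the sum 0.81·22.99 + 0.19·40.078 + 1.19·26.982 + 2.81·28.085 + 8·15.999.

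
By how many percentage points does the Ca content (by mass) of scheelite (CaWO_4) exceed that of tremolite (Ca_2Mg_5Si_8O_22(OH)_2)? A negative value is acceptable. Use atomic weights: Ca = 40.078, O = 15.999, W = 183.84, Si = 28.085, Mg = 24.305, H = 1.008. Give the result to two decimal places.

4.05 percentage points

M(CaWO_4) = 287.914 g/mol, so wt% Ca = 40.078/287.914 × 100 = 13.92%.
M(Ca_2Mg_5Si_8O_22(OH)_2) = 812.353 g/mol, so wt% Ca = 80.156/812.353 × 100 = 9.87%.
13.92 − 9.87 = 4.05 pp.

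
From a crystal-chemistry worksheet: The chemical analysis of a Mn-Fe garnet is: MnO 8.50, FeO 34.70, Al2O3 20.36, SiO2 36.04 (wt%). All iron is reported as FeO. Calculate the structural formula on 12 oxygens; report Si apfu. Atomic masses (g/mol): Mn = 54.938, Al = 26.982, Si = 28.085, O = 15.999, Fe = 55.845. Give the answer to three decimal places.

2.997 Si apfu

MnO: 8.50/70.937 = 0.11982 mol → 0.11982 mol Mn, 0.11982 mol O.
FeO: 34.70/71.844 = 0.48299 mol → 0.48299 mol Fe, 0.48299 mol O.
Al2O3: 20.36/101.961 = 0.19968 mol → 0.39936 mol Al, 0.59904 mol O.
SiO2: 36.04/60.083 = 0.59984 mol → 0.59984 mol Si, 1.19968 mol O.
Total oxygen = 2.40153 mol. Normalization factor = 12/2.40153 = 4.99681.
Si per 12 O = 0.59984 × 4.99681 = 2.997.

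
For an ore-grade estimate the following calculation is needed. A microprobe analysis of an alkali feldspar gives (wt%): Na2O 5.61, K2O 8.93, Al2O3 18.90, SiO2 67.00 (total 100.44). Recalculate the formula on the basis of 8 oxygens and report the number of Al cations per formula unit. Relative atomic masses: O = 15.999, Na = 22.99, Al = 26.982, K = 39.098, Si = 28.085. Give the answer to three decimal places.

0.998 Al apfu

Na2O: 5.61/61.979 = 0.09051 mol → 0.18102 mol Na, 0.09051 mol O.
K2O: 8.93/94.195 = 0.09480 mol → 0.18960 mol K, 0.09480 mol O.
Al2O3: 18.90/101.961 = 0.18536 mol → 0.37072 mol Al, 0.55608 mol O.
SiO2: 67.00/60.083 = 1.11512 mol → 1.11512 mol Si, 2.23024 mol O.
Total oxygen = 2.97163 mol. Normalization factor = 8/2.97163 = 2.69213.
Al per 8 O = 0.37072 × 2.69213 = 0.998.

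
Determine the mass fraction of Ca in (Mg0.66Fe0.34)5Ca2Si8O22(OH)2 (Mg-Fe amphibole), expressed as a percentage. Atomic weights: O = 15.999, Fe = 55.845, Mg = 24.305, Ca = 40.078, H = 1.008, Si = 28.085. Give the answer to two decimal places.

9.26 wt%

Molar mass of (Mg0.66Fe0.34)5Ca2Si8O22(OH)2: 3.30×24.305 + 1.70×55.845 + 2×40.078 + 8×28.085 + 24×15.999 + 2×1.008 = 865.971 g/mol.
Mass of Ca per formula unit: 2 × 40.078 = 80.156 g.
Weight fraction Ca = 80.156 / 865.971 = 0.0926.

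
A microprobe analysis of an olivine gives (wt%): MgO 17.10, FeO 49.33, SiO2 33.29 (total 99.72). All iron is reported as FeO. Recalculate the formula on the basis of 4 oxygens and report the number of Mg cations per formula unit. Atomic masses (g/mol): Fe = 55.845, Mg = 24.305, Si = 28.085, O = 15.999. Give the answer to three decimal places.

17.10 wt% MgO ÷ 40.304 g/mol = 0.42428 mol, giving 0.42428 Mg and 0.42428 O.
49.33 wt% FeO ÷ 71.844 g/mol = 0.68663 mol, giving 0.68663 Fe and 0.68663 O.
33.29 wt% SiO2 ÷ 60.083 g/mol = 0.55407 mol, giving 0.55407 Si and 1.10814 O.
Oxygen sums to 2.21905; scaling by 4/2.21905 = 1.80257 puts the formula on 4 O.
Mg: 0.42428 × 1.80257 = 0.765 atoms per formula unit.

0.765 Mg apfu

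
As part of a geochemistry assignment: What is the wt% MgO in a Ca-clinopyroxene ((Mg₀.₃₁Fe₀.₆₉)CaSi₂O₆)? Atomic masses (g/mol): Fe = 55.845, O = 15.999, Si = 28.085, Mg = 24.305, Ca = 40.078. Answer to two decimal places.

Formula mass = 238.310 g/mol.
0.31 Mg → 0.3100 mol MgO per formula unit; M(MgO) = 40.304, so MgO mass = 12.494 g.
12.494/238.310 × 100 = 5.24 wt%.

5.24 wt%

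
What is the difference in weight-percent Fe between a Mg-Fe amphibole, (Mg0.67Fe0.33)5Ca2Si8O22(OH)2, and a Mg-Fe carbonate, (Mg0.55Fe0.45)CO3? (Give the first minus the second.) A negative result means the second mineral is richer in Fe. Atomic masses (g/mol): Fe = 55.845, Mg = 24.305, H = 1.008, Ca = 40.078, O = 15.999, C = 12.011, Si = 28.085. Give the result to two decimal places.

-14.85 percentage points

M((Mg0.67Fe0.33)5Ca2Si8O22(OH)2) = 864.394 g/mol, so wt% Fe = 92.144/864.394 × 100 = 10.66%.
M((Mg0.55Fe0.45)CO3) = 98.506 g/mol, so wt% Fe = 25.130/98.506 × 100 = 25.51%.
10.66 − 25.51 = -14.85 pp.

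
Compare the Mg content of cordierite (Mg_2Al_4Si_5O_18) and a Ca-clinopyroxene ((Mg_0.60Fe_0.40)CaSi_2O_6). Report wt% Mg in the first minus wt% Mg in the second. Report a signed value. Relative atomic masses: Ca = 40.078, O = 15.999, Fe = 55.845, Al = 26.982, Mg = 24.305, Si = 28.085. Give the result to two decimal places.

1.95 percentage points

M(Mg_2Al_4Si_5O_18) = 584.945 g/mol, so wt% Mg = 48.610/584.945 × 100 = 8.31%.
M((Mg_0.60Fe_0.40)CaSi_2O_6) = 229.163 g/mol, so wt% Mg = 14.583/229.163 × 100 = 6.36%.
8.31 − 6.36 = 1.95 pp.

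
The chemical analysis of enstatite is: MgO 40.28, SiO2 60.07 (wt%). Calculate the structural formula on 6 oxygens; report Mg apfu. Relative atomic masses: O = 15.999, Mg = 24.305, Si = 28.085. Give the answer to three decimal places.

MgO (M=40.304): mol = 0.99940; Mg = 0.99940, O = 0.99940.
SiO2 (M=60.083): mol = 0.99978; Si = 0.99978, O = 1.99956.
ΣO = 2.99896; factor = 6/ΣO = 2.00069.
Mg apfu = 0.99940 × 2.00069 = 1.999.

1.999 Mg apfu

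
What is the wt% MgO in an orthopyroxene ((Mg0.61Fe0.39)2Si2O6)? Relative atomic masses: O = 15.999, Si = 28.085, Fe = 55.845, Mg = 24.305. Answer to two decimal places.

M((Mg0.61Fe0.39)2Si2O6) = 225.375 g/mol; M(MgO) = 40.304 g/mol.
Moles MgO per formula unit = 1.22 Mg ÷ 1 = 1.2200.
MgO fraction = (1.2200 × 40.304) / 225.375 = 49.171/225.375 = 0.2182.

21.82 wt%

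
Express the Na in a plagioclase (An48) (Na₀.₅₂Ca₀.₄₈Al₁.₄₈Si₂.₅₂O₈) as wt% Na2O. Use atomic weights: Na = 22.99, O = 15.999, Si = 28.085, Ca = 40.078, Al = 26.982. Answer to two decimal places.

5.97 wt%

Formula mass = 269.892 g/mol.
0.52 Na → 0.2600 mol Na2O per formula unit; M(Na2O) = 61.979, so Na2O mass = 16.115 g.
16.115/269.892 × 100 = 5.97 wt%.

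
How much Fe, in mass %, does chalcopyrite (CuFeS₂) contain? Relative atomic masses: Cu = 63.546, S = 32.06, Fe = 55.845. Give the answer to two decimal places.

30.43 mass %

M(CuFeS₂) = 183.511 g/mol.
Fe contributes 1 × 55.845 = 55.845 g per mole.
55.845/183.511 = 0.3043 → 30.43%.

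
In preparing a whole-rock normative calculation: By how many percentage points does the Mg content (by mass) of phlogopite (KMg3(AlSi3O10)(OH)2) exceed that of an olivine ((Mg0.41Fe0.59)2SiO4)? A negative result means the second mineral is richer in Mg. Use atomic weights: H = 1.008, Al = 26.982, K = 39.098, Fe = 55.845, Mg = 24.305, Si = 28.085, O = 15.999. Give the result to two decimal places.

6.27 percentage points

First mineral: 72.915 g Mg in 417.254 g formula = 17.47 wt% Mg.
Second mineral: 19.930 g Mg in 177.908 g formula = 11.20 wt% Mg.
17.47% − 11.20% gives a difference of 6.27 percentage points.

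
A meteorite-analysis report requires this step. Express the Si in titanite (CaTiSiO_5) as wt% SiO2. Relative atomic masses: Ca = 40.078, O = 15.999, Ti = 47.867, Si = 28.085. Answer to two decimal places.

30.65 wt%

Formula mass = 196.025 g/mol.
1 Si → 1.0000 mol SiO2 per formula unit; M(SiO2) = 60.083, so SiO2 mass = 60.083 g.
60.083/196.025 × 100 = 30.65 wt%.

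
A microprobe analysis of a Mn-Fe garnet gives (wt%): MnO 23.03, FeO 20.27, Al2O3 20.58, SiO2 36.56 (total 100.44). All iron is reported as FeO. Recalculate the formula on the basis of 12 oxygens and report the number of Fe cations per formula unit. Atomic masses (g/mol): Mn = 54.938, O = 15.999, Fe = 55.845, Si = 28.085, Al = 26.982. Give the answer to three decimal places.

1.394 Fe apfu

23.03 wt% MnO ÷ 70.937 g/mol = 0.32465 mol, giving 0.32465 Mn and 0.32465 O.
20.27 wt% FeO ÷ 71.844 g/mol = 0.28214 mol, giving 0.28214 Fe and 0.28214 O.
20.58 wt% Al2O3 ÷ 101.961 g/mol = 0.20184 mol, giving 0.40368 Al and 0.60552 O.
36.56 wt% SiO2 ÷ 60.083 g/mol = 0.60849 mol, giving 0.60849 Si and 1.21698 O.
Oxygen sums to 2.42929; scaling by 12/2.42929 = 4.93971 puts the formula on 12 O.
Fe: 0.28214 × 4.93971 = 1.394 atoms per formula unit.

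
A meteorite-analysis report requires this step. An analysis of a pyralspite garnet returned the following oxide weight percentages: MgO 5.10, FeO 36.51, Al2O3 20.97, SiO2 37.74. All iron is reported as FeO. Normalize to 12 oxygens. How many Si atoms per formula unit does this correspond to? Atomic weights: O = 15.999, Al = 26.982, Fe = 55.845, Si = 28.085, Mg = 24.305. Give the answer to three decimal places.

3.005 Si apfu

MgO (M=40.304): mol = 0.12654; Mg = 0.12654, O = 0.12654.
FeO (M=71.844): mol = 0.50818; Fe = 0.50818, O = 0.50818.
Al2O3 (M=101.961): mol = 0.20567; Al = 0.41134, O = 0.61701.
SiO2 (M=60.083): mol = 0.62813; Si = 0.62813, O = 1.25626.
ΣO = 2.50799; factor = 12/ΣO = 4.78471.
Si apfu = 0.62813 × 4.78471 = 3.005.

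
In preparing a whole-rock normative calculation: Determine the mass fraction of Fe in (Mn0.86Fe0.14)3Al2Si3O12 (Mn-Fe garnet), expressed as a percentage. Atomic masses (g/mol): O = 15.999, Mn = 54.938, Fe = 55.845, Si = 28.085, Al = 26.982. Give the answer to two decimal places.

4.73 mass %

Molar mass of (Mn0.86Fe0.14)3Al2Si3O12: 2.58×54.938 + 0.42×55.845 + 2×26.982 + 3×28.085 + 12×15.999 = 495.402 g/mol.
Mass of Fe per formula unit: 0.42 × 55.845 = 23.455 g.
Weight fraction Fe = 23.455 / 495.402 = 0.0473.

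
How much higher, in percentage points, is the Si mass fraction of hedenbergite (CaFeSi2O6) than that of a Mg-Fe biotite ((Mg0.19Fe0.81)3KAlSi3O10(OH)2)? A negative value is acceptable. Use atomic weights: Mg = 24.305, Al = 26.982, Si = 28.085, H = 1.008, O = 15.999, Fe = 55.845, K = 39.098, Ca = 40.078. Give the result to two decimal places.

5.58 percentage points

M(CaFeSi2O6) = 248.087 g/mol, so wt% Si = 56.170/248.087 × 100 = 22.64%.
M((Mg0.19Fe0.81)3KAlSi3O10(OH)2) = 493.896 g/mol, so wt% Si = 84.255/493.896 × 100 = 17.06%.
22.64 − 17.06 = 5.58 pp.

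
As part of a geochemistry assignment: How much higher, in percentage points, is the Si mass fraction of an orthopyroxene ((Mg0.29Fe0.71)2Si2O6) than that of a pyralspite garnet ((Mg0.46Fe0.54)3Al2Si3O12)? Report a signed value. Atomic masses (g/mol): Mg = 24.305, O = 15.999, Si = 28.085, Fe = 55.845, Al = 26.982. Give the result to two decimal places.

4.32 percentage points

M((Mg0.29Fe0.71)2Si2O6) = 245.561 g/mol, so wt% Si = 56.170/245.561 × 100 = 22.87%.
M((Mg0.46Fe0.54)3Al2Si3O12) = 454.217 g/mol, so wt% Si = 84.255/454.217 × 100 = 18.55%.
22.87 − 18.55 = 4.32 pp.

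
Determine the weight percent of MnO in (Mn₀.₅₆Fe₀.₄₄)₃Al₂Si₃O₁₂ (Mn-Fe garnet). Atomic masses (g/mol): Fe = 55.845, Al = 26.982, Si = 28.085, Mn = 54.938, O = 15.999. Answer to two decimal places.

M((Mn₀.₅₆Fe₀.₄₄)₃Al₂Si₃O₁₂) = 496.218 g/mol; M(MnO) = 70.937 g/mol.
Moles MnO per formula unit = 1.68 Mn ÷ 1 = 1.6800.
MnO fraction = (1.6800 × 70.937) / 496.218 = 119.174/496.218 = 0.2402.

24.02 wt%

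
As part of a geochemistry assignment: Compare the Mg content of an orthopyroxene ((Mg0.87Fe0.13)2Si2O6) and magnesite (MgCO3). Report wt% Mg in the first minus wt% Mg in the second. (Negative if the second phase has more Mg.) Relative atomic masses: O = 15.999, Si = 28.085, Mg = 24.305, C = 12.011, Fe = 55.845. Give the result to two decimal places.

-8.59 percentage points

Mg in (Mg0.87Fe0.13)2Si2O6: molar mass 208.974 g/mol; 1.74×24.305 = 42.291 g → 20.24 wt%.
Mg in MgCO3: molar mass 84.313 g/mol; 1×24.305 = 24.305 g → 28.83 wt%.
Difference = 20.24 − 28.83 = -8.59 percentage points.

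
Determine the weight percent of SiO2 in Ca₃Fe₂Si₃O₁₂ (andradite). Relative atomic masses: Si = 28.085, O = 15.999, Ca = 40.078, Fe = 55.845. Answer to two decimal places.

Formula mass = 508.167 g/mol.
3 Si → 3.0000 mol SiO2 per formula unit; M(SiO2) = 60.083, so SiO2 mass = 180.249 g.
180.249/508.167 × 100 = 35.47 wt%.

35.47 wt%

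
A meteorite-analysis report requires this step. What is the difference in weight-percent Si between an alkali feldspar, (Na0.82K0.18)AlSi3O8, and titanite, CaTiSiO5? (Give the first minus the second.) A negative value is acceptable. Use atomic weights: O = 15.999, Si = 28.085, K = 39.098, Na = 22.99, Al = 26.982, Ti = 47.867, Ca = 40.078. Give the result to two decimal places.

Si in (Na0.82K0.18)AlSi3O8: molar mass 265.118 g/mol; 3×28.085 = 84.255 g → 31.78 wt%.
Si in CaTiSiO5: molar mass 196.025 g/mol; 1×28.085 = 28.085 g → 14.33 wt%.
Difference = 31.78 − 14.33 = 17.45 percentage points.

17.45 percentage points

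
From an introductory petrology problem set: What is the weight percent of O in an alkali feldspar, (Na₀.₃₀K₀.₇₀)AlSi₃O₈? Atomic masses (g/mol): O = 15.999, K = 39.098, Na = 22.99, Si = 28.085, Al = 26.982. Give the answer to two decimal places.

M((Na₀.₃₀K₀.₇₀)AlSi₃O₈) = 273.495 g/mol.
O contributes 8 × 15.999 = 127.992 g per mole.
127.992/273.495 = 0.4680 → 46.80%.

46.80 weight percent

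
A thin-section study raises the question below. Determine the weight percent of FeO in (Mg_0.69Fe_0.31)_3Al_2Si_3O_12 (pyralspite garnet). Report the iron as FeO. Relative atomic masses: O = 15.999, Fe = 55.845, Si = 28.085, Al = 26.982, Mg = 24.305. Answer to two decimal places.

15.45 wt%

M((Mg_0.69Fe_0.31)_3Al_2Si_3O_12) = 432.454 g/mol; M(FeO) = 71.844 g/mol.
Moles FeO per formula unit = 0.93 Fe ÷ 1 = 0.9300.
FeO fraction = (0.9300 × 71.844) / 432.454 = 66.815/432.454 = 0.1545.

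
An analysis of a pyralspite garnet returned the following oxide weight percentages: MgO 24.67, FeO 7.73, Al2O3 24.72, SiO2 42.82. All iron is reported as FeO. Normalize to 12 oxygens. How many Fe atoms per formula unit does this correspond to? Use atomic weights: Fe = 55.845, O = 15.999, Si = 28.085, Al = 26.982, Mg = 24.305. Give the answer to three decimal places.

24.67 wt% MgO ÷ 40.304 g/mol = 0.61210 mol, giving 0.61210 Mg and 0.61210 O.
7.73 wt% FeO ÷ 71.844 g/mol = 0.10759 mol, giving 0.10759 Fe and 0.10759 O.
24.72 wt% Al2O3 ÷ 101.961 g/mol = 0.24245 mol, giving 0.48490 Al and 0.72735 O.
42.82 wt% SiO2 ÷ 60.083 g/mol = 0.71268 mol, giving 0.71268 Si and 1.42536 O.
Oxygen sums to 2.87240; scaling by 12/2.87240 = 4.17769 puts the formula on 12 O.
Fe: 0.10759 × 4.17769 = 0.449 atoms per formula unit.

0.449 Fe apfu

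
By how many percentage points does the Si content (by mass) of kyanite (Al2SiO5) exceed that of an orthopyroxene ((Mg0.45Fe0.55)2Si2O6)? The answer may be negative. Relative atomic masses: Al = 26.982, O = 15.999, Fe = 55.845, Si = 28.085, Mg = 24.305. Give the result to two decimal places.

-6.52 percentage points

First mineral: 28.085 g Si in 162.044 g formula = 17.33 wt% Si.
Second mineral: 56.170 g Si in 235.468 g formula = 23.85 wt% Si.
17.33% − 23.85% gives a difference of -6.52 percentage points.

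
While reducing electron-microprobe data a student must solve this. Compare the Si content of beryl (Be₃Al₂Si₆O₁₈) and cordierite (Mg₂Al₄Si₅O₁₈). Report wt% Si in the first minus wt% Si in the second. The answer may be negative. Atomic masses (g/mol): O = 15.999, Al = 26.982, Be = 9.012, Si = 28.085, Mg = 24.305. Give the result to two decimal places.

Si in Be₃Al₂Si₆O₁₈: molar mass 537.492 g/mol; 6×28.085 = 168.510 g → 31.35 wt%.
Si in Mg₂Al₄Si₅O₁₈: molar mass 584.945 g/mol; 5×28.085 = 140.425 g → 24.01 wt%.
Difference = 31.35 − 24.01 = 7.34 percentage points.

7.34 percentage points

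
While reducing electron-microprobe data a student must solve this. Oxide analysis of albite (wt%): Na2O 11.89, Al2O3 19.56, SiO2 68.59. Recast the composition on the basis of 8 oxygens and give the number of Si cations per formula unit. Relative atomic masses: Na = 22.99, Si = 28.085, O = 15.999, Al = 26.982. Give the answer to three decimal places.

2.994 Si apfu

Na2O: 11.89/61.979 = 0.19184 mol → 0.38368 mol Na, 0.19184 mol O.
Al2O3: 19.56/101.961 = 0.19184 mol → 0.38368 mol Al, 0.57552 mol O.
SiO2: 68.59/60.083 = 1.14159 mol → 1.14159 mol Si, 2.28318 mol O.
Total oxygen = 3.05054 mol. Normalization factor = 8/3.05054 = 2.62249.
Si per 8 O = 1.14159 × 2.62249 = 2.994.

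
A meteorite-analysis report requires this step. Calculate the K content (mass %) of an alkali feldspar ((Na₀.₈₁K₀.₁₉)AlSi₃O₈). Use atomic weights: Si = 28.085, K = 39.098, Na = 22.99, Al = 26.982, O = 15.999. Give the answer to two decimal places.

2.80 mass %

M((Na₀.₈₁K₀.₁₉)AlSi₃O₈) = 265.280 g/mol.
K contributes 0.19 × 39.098 = 7.429 g per mole.
7.429/265.280 = 0.0280 → 2.80%.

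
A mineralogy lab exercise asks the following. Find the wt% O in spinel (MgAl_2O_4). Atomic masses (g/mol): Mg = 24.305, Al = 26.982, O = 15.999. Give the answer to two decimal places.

M(MgAl_2O_4) = 142.265 g/mol.
O contributes 4 × 15.999 = 63.996 g per mole.
63.996/142.265 = 0.4498 → 44.98%.

44.98 weight percent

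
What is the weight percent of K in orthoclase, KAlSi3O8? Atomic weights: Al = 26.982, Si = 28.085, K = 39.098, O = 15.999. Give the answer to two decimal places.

14.05 mass %

Molar mass of KAlSi3O8: 1·39.098 + 1·26.982 + 3·28.085 + 8·15.999 = 278.327 g/mol.
Mass of K per formula unit: 1 × 39.098 = 39.098 g.
Weight fraction K = 39.098 / 278.327 = 0.1405.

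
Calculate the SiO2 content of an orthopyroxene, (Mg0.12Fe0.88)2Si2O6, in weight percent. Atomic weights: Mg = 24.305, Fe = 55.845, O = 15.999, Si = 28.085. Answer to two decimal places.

Molar mass of (Mg0.12Fe0.88)2Si2O6 = 0.24×24.305 + 1.76×55.845 + 2×28.085 + 6×15.999 = 256.284 g/mol.
Each formula unit contains 2 Si, equivalent to 2/1 = 2.0000 mol SiO2.
M(SiO2) = 1×28.085 + 2×15.999 = 60.083 g/mol.
Mass of SiO2 per formula unit = 2.0000 × 60.083 = 120.166 g.
SiO2 wt% = 120.166 / 256.284 × 100 = 46.89%.

46.89 wt%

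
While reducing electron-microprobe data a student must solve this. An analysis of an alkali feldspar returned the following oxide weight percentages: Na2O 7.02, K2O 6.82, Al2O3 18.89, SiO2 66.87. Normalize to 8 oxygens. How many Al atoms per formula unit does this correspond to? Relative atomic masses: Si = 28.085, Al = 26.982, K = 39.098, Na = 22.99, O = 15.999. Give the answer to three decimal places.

Na2O (M=61.979): mol = 0.11326; Na = 0.22652, O = 0.11326.
K2O (M=94.195): mol = 0.07240; K = 0.14480, O = 0.07240.
Al2O3 (M=101.961): mol = 0.18527; Al = 0.37054, O = 0.55581.
SiO2 (M=60.083): mol = 1.11296; Si = 1.11296, O = 2.22592.
ΣO = 2.96739; factor = 8/ΣO = 2.69597.
Al apfu = 0.37054 × 2.69597 = 0.999.

0.999 Al apfu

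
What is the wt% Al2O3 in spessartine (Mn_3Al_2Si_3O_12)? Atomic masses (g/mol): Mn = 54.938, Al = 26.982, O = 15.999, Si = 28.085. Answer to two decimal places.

M(Mn_3Al_2Si_3O_12) = 495.021 g/mol; M(Al2O3) = 101.961 g/mol.
Moles Al2O3 per formula unit = 2 Al ÷ 2 = 1.0000.
Al2O3 fraction = (1.0000 × 101.961) / 495.021 = 101.961/495.021 = 0.2060.

20.60 wt%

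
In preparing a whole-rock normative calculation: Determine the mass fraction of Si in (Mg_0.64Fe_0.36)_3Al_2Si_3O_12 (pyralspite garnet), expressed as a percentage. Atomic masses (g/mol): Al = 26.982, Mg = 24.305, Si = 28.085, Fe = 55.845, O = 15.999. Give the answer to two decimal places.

Formula mass = 1.92·24.305 + 1.08·55.845 + 2·26.982 + 3·28.085 + 12·15.999 = 437.185 g/mol, of which 84.255 g is Si.
So Si makes up 84.255/437.185 = 0.1927 of the mass, i.e. 19.27%.

19.27 mass %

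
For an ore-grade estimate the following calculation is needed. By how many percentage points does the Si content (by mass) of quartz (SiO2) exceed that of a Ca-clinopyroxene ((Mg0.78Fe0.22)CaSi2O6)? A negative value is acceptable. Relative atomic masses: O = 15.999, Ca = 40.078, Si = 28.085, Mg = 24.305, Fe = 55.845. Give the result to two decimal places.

21.61 percentage points

M(SiO2) = 60.083 g/mol, so wt% Si = 28.085/60.083 × 100 = 46.74%.
M((Mg0.78Fe0.22)CaSi2O6) = 223.486 g/mol, so wt% Si = 56.170/223.486 × 100 = 25.13%.
46.74 − 25.13 = 21.61 pp.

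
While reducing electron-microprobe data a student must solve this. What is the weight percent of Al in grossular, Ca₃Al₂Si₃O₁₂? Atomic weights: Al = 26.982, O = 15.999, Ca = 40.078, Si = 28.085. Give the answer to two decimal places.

Molar mass of Ca₃Al₂Si₃O₁₂: 3·40.078 + 2·26.982 + 3·28.085 + 12·15.999 = 450.441 g/mol.
Mass of Al per formula unit: 2 × 26.982 = 53.964 g.
Weight fraction Al = 53.964 / 450.441 = 0.1198.

11.98 mass %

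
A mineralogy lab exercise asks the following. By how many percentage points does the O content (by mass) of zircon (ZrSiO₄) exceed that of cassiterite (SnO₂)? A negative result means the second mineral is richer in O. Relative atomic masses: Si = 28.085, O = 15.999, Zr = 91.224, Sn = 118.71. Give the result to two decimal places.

13.68 percentage points

M(ZrSiO₄) = 183.305 g/mol, so wt% O = 63.996/183.305 × 100 = 34.91%.
M(SnO₂) = 150.708 g/mol, so wt% O = 31.998/150.708 × 100 = 21.23%.
34.91 − 21.23 = 13.68 pp.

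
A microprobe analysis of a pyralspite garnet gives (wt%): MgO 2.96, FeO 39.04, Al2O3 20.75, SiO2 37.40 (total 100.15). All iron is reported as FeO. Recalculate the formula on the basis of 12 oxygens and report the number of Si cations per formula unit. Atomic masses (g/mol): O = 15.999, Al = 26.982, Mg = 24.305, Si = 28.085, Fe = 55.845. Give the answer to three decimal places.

MgO: 2.96/40.304 = 0.07344 mol → 0.07344 mol Mg, 0.07344 mol O.
FeO: 39.04/71.844 = 0.54340 mol → 0.54340 mol Fe, 0.54340 mol O.
Al2O3: 20.75/101.961 = 0.20351 mol → 0.40702 mol Al, 0.61053 mol O.
SiO2: 37.40/60.083 = 0.62247 mol → 0.62247 mol Si, 1.24494 mol O.
Total oxygen = 2.47231 mol. Normalization factor = 12/2.47231 = 4.85376.
Si per 12 O = 0.62247 × 4.85376 = 3.021.

3.021 Si apfu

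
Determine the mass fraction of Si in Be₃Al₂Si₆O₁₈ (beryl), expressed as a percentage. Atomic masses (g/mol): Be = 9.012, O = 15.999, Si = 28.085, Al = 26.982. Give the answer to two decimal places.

31.35 weight percent

M(Be₃Al₂Si₆O₁₈) = 537.492 g/mol.
Si contributes 6 × 28.085 = 168.510 g per mole.
168.510/537.492 = 0.3135 → 31.35%.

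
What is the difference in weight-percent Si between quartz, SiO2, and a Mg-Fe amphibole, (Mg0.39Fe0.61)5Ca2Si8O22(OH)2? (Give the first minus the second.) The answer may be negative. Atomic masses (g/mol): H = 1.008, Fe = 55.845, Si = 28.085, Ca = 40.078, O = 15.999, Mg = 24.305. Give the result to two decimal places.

First mineral: 28.085 g Si in 60.083 g formula = 46.74 wt% Si.
Second mineral: 224.680 g Si in 908.550 g formula = 24.73 wt% Si.
46.74% − 24.73% gives a difference of 22.01 percentage points.

22.01 percentage points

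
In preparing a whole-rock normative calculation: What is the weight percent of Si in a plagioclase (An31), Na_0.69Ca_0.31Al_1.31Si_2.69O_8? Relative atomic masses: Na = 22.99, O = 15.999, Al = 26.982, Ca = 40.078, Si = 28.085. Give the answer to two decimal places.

28.28 mass %

Molar mass of Na_0.69Ca_0.31Al_1.31Si_2.69O_8: 0.69*22.99 + 0.31*40.078 + 1.31*26.982 + 2.69*28.085 + 8*15.999 = 267.174 g/mol.
Mass of Si per formula unit: 2.69 × 28.085 = 75.549 g.
Weight fraction Si = 75.549 / 267.174 = 0.2828.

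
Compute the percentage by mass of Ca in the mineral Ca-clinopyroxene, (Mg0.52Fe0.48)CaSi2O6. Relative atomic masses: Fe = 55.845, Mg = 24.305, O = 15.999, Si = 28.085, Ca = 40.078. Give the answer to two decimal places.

17.30 wt%

Molar mass of (Mg0.52Fe0.48)CaSi2O6: 0.52·24.305 + 0.48·55.845 + 1·40.078 + 2·28.085 + 6·15.999 = 231.686 g/mol.
Mass of Ca per formula unit: 1 × 40.078 = 40.078 g.
Weight fraction Ca = 40.078 / 231.686 = 0.1730.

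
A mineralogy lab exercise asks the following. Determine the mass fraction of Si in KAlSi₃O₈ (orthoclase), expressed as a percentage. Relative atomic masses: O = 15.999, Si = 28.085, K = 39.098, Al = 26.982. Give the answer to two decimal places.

30.27 mass %

M(KAlSi₃O₈) = 278.327 g/mol.
Si contributes 3 × 28.085 = 84.255 g per mole.
84.255/278.327 = 0.3027 → 30.27%.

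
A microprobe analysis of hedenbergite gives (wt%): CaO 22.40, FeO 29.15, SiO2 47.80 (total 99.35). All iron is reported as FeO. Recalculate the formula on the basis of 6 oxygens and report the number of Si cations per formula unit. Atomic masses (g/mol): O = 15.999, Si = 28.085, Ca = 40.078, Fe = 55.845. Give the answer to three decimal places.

1.992 Si apfu

CaO (M=56.077): mol = 0.39945; Ca = 0.39945, O = 0.39945.
FeO (M=71.844): mol = 0.40574; Fe = 0.40574, O = 0.40574.
SiO2 (M=60.083): mol = 0.79557; Si = 0.79557, O = 1.59114.
ΣO = 2.39633; factor = 6/ΣO = 2.50383.
Si apfu = 0.79557 × 2.50383 = 1.992.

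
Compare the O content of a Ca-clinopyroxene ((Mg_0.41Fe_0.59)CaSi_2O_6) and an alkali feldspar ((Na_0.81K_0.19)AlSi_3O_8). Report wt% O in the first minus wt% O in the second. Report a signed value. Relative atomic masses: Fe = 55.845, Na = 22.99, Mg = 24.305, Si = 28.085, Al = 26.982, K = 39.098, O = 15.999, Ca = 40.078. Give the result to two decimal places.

M((Mg_0.41Fe_0.59)CaSi_2O_6) = 235.156 g/mol, so wt% O = 95.994/235.156 × 100 = 40.82%.
M((Na_0.81K_0.19)AlSi_3O_8) = 265.280 g/mol, so wt% O = 127.992/265.280 × 100 = 48.25%.
40.82 − 48.25 = -7.43 pp.

-7.43 percentage points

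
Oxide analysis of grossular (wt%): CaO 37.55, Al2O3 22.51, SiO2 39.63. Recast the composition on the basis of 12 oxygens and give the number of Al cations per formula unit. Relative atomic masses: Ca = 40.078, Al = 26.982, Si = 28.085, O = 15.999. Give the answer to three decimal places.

1.999 Al apfu

CaO (M=56.077): mol = 0.66961; Ca = 0.66961, O = 0.66961.
Al2O3 (M=101.961): mol = 0.22077; Al = 0.44154, O = 0.66231.
SiO2 (M=60.083): mol = 0.65959; Si = 0.65959, O = 1.31918.
ΣO = 2.65110; factor = 12/ΣO = 4.52642.
Al apfu = 0.44154 × 4.52642 = 1.999.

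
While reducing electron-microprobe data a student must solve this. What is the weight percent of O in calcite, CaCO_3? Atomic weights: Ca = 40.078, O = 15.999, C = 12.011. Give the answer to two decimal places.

Formula mass = 1·40.078 + 1·12.011 + 3·15.999 = 100.086 g/mol, of which 47.997 g is O.
So O makes up 47.997/100.086 = 0.4796 of the mass, i.e. 47.96%.

47.96 weight percent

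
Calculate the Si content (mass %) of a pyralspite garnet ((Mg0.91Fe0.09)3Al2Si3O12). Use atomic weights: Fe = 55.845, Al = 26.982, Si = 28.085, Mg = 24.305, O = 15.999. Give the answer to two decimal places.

20.47 mass %

Molar mass of (Mg0.91Fe0.09)3Al2Si3O12: 2.73×24.305 + 0.27×55.845 + 2×26.982 + 3×28.085 + 12×15.999 = 411.638 g/mol.
Mass of Si per formula unit: 3 × 28.085 = 84.255 g.
Weight fraction Si = 84.255 / 411.638 = 0.2047.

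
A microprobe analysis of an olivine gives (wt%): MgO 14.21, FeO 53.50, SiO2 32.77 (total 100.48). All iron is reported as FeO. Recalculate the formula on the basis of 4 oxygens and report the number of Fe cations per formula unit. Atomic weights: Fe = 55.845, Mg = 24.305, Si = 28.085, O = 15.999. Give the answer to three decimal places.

1.361 Fe apfu

MgO: 14.21/40.304 = 0.35257 mol → 0.35257 mol Mg, 0.35257 mol O.
FeO: 53.50/71.844 = 0.74467 mol → 0.74467 mol Fe, 0.74467 mol O.
SiO2: 32.77/60.083 = 0.54541 mol → 0.54541 mol Si, 1.09082 mol O.
Total oxygen = 2.18806 mol. Normalization factor = 4/2.18806 = 1.82810.
Fe per 4 O = 0.74467 × 1.82810 = 1.361.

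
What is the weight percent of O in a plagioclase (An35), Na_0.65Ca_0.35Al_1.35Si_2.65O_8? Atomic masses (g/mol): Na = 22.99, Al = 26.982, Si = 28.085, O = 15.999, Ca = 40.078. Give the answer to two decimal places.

47.79 weight percent

Molar mass of Na_0.65Ca_0.35Al_1.35Si_2.65O_8: 0.65*22.99 + 0.35*40.078 + 1.35*26.982 + 2.65*28.085 + 8*15.999 = 267.814 g/mol.
Mass of O per formula unit: 8 × 15.999 = 127.992 g.
Weight fraction O = 127.992 / 267.814 = 0.4779.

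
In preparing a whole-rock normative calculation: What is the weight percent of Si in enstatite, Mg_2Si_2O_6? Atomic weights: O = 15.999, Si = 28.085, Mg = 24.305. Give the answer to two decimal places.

Molar mass of Mg_2Si_2O_6: 2·24.305 + 2·28.085 + 6·15.999 = 200.774 g/mol.
Mass of Si per formula unit: 2 × 28.085 = 56.170 g.
Weight fraction Si = 56.170 / 200.774 = 0.2798.

27.98 mass %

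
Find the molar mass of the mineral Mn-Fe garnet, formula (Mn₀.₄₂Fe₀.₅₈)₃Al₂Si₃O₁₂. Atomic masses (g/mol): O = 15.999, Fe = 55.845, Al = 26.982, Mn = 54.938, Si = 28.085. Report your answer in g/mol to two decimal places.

M = 1.26(54.938) + 1.74(55.845) + 2(26.982) + 3(28.085) + 12(15.999)

496.60 g/mol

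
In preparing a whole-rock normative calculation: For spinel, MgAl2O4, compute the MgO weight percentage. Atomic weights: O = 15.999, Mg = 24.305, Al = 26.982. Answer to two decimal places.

28.33 wt%

Molar mass of MgAl2O4 = 1×24.305 + 2×26.982 + 4×15.999 = 142.265 g/mol.
Each formula unit contains 1 Mg, equivalent to 1/1 = 1.0000 mol MgO.
M(MgO) = 1×24.305 + 1×15.999 = 40.304 g/mol.
Mass of MgO per formula unit = 1.0000 × 40.304 = 40.304 g.
MgO wt% = 40.304 / 142.265 × 100 = 28.33%.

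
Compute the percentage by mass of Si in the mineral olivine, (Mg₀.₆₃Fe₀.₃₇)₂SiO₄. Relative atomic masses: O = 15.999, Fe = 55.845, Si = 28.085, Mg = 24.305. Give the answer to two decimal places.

17.12 weight percent

M((Mg₀.₆₃Fe₀.₃₇)₂SiO₄) = 164.031 g/mol.
Si contributes 1 × 28.085 = 28.085 g per mole.
28.085/164.031 = 0.1712 → 17.12%.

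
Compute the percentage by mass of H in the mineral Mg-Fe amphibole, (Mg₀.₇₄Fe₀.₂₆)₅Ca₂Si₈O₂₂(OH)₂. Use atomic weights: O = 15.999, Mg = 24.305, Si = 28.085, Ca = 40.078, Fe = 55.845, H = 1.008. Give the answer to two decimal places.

0.24 wt%

Formula mass = 3.70×24.305 + 1.30×55.845 + 2×40.078 + 8×28.085 + 24×15.999 + 2×1.008 = 853.355 g/mol, of which 2.016 g is H.
So H makes up 2.016/853.355 = 0.0024 of the mass, i.e. 0.24%.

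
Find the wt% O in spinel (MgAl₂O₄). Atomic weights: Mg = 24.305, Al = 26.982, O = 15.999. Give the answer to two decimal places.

44.98 wt%

M(MgAl₂O₄) = 142.265 g/mol.
O contributes 4 × 15.999 = 63.996 g per mole.
63.996/142.265 = 0.4498 → 44.98%.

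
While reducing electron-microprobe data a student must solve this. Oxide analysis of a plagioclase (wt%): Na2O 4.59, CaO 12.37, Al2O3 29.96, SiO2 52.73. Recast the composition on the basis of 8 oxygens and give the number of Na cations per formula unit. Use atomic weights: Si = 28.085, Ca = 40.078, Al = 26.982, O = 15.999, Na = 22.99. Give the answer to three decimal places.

Na2O: 4.59/61.979 = 0.07406 mol → 0.14812 mol Na, 0.07406 mol O.
CaO: 12.37/56.077 = 0.22059 mol → 0.22059 mol Ca, 0.22059 mol O.
Al2O3: 29.96/101.961 = 0.29384 mol → 0.58768 mol Al, 0.88152 mol O.
SiO2: 52.73/60.083 = 0.87762 mol → 0.87762 mol Si, 1.75524 mol O.
Total oxygen = 2.93141 mol. Normalization factor = 8/2.93141 = 2.72906.
Na per 8 O = 0.14812 × 2.72906 = 0.404.

0.404 Na apfu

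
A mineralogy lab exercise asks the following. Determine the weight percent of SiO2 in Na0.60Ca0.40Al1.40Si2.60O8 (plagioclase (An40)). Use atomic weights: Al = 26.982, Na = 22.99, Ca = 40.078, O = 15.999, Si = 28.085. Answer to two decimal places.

58.16 wt%

Formula mass = 268.613 g/mol.
2.60 Si → 2.6000 mol SiO2 per formula unit; M(SiO2) = 60.083, so SiO2 mass = 156.216 g.
156.216/268.613 × 100 = 58.16 wt%.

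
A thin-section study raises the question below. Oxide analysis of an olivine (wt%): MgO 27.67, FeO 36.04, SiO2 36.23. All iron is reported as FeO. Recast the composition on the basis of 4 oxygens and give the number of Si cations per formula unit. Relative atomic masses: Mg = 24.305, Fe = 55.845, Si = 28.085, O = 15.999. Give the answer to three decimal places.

MgO: 27.67/40.304 = 0.68653 mol → 0.68653 mol Mg, 0.68653 mol O.
FeO: 36.04/71.844 = 0.50164 mol → 0.50164 mol Fe, 0.50164 mol O.
SiO2: 36.23/60.083 = 0.60300 mol → 0.60300 mol Si, 1.20600 mol O.
Total oxygen = 2.39417 mol. Normalization factor = 4/2.39417 = 1.67073.
Si per 4 O = 0.60300 × 1.67073 = 1.007.

1.007 Si apfu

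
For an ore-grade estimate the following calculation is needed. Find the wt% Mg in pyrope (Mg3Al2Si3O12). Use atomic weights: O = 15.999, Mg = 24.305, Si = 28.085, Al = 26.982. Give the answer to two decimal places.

18.09 wt%

Formula mass = 3×24.305 + 2×26.982 + 3×28.085 + 12×15.999 = 403.122 g/mol, of which 72.915 g is Mg.
So Mg makes up 72.915/403.122 = 0.1809 of the mass, i.e. 18.09%.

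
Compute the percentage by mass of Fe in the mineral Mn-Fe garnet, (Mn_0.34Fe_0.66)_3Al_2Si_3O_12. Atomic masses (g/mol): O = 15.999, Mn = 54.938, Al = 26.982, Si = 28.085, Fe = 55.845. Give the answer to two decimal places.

Molar mass of (Mn_0.34Fe_0.66)_3Al_2Si_3O_12: 1.02*54.938 + 1.98*55.845 + 2*26.982 + 3*28.085 + 12*15.999 = 496.817 g/mol.
Mass of Fe per formula unit: 1.98 × 55.845 = 110.573 g.
Weight fraction Fe = 110.573 / 496.817 = 0.2226.

22.26 weight percent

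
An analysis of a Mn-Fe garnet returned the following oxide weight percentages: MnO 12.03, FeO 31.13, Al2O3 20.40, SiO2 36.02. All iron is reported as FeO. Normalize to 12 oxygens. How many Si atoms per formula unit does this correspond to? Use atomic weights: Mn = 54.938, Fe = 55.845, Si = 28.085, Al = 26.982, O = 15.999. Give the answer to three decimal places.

2.995 Si apfu

MnO: 12.03/70.937 = 0.16959 mol → 0.16959 mol Mn, 0.16959 mol O.
FeO: 31.13/71.844 = 0.43330 mol → 0.43330 mol Fe, 0.43330 mol O.
Al2O3: 20.40/101.961 = 0.20008 mol → 0.40016 mol Al, 0.60024 mol O.
SiO2: 36.02/60.083 = 0.59950 mol → 0.59950 mol Si, 1.19900 mol O.
Total oxygen = 2.40213 mol. Normalization factor = 12/2.40213 = 4.99557.
Si per 12 O = 0.59950 × 4.99557 = 2.995.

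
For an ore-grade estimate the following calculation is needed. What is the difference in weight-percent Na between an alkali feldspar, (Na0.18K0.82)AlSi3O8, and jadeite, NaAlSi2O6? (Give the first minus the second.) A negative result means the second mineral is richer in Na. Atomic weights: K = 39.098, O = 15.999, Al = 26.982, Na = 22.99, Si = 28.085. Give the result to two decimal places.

Na in (Na0.18K0.82)AlSi3O8: molar mass 275.428 g/mol; 0.18×22.99 = 4.138 g → 1.50 wt%.
Na in NaAlSi2O6: molar mass 202.136 g/mol; 1×22.99 = 22.990 g → 11.37 wt%.
Difference = 1.50 − 11.37 = -9.87 percentage points.

-9.87 percentage points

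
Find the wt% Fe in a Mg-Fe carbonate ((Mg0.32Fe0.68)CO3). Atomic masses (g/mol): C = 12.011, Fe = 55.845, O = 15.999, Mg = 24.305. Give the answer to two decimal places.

M((Mg0.32Fe0.68)CO3) = 105.760 g/mol.
Fe contributes 0.68 × 55.845 = 37.975 g per mole.
37.975/105.760 = 0.3591 → 35.91%.

35.91 wt%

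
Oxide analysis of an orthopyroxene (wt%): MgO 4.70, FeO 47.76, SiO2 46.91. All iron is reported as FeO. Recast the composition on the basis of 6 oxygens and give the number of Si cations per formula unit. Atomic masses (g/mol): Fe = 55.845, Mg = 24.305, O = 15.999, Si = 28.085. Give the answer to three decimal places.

1.999 Si apfu

4.70 wt% MgO ÷ 40.304 g/mol = 0.11661 mol, giving 0.11661 Mg and 0.11661 O.
47.76 wt% FeO ÷ 71.844 g/mol = 0.66477 mol, giving 0.66477 Fe and 0.66477 O.
46.91 wt% SiO2 ÷ 60.083 g/mol = 0.78075 mol, giving 0.78075 Si and 1.56150 O.
Oxygen sums to 2.34288; scaling by 6/2.34288 = 2.56095 puts the formula on 6 O.
Si: 0.78075 × 2.56095 = 1.999 atoms per formula unit.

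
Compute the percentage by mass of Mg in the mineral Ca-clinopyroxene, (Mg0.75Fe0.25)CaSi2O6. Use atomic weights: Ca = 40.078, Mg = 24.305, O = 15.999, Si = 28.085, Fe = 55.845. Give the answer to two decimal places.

Molar mass of (Mg0.75Fe0.25)CaSi2O6: 0.75×24.305 + 0.25×55.845 + 1×40.078 + 2×28.085 + 6×15.999 = 224.432 g/mol.
Mass of Mg per formula unit: 0.75 × 24.305 = 18.229 g.
Weight fraction Mg = 18.229 / 224.432 = 0.0812.

8.12 wt%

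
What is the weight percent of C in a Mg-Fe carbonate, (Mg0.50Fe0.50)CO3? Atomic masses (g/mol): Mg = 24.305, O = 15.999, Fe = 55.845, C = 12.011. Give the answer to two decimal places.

12.00 mass %

Formula mass = 0.50·24.305 + 0.50·55.845 + 1·12.011 + 3·15.999 = 100.083 g/mol, of which 12.011 g is C.
So C makes up 12.011/100.083 = 0.1200 of the mass, i.e. 12.00%.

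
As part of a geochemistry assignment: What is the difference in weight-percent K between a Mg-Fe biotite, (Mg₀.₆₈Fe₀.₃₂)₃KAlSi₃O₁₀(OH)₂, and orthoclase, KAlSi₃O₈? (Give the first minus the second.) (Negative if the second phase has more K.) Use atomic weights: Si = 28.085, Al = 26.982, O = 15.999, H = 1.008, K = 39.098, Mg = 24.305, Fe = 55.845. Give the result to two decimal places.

-5.31 percentage points

First mineral: 39.098 g K in 447.532 g formula = 8.74 wt% K.
Second mineral: 39.098 g K in 278.327 g formula = 14.05 wt% K.
8.74% − 14.05% gives a difference of -5.31 percentage points.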